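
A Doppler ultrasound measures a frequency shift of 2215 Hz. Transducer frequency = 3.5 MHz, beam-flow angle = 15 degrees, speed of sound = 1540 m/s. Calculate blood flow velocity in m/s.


v = fd * c / (2 * f0 * cos(theta))
v = 2215 * 1540 / (2 * 3.5000e+06 * cos(15))
v = 0.5045 m/s


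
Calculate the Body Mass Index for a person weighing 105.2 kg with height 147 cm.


BMI = weight / height^2
height = 147 cm = 1.47 m
BMI = 105.2 / 1.47^2
BMI = 48.68 kg/m^2


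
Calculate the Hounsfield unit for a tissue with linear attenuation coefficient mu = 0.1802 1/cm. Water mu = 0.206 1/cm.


HU = ((mu_tissue - mu_water) / mu_water) * 1000
HU = ((0.1802 - 0.206) / 0.206) * 1000
HU = -125.2


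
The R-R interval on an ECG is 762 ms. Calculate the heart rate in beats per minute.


HR = 60 / RR_interval(s)
RR = 762 ms = 0.762 s
HR = 60 / 0.762 = 78.74 bpm


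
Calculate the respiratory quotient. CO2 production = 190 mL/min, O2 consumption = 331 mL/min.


RQ = VCO2 / VO2
RQ = 190 / 331
RQ = 0.574


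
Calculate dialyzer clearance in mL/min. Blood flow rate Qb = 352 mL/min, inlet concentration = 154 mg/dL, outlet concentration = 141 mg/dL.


K = Qb * (Cb_in - Cb_out) / Cb_in
K = 352 * (154 - 141) / 154
K = 29.71 mL/min


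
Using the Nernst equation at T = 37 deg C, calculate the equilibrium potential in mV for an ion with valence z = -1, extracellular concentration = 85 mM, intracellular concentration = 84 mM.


E = (RT/(zF)) * ln(C_out/C_in)
T = 37 + 273.15 = 310.15 K
E = (8.314 * 310.15 / (-1 * 96485)) * ln(85/84)
E = -0.3163 mV


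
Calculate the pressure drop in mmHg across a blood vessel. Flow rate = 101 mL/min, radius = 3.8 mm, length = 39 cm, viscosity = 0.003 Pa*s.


dP = 8*mu*L*Q / (pi*r^4)
Q = 101 mL/min = 1.68333e-06 m^3/s
dP = 24.0525 Pa = 24.0525 / 133.322 mmHg = 0.1804 mmHg


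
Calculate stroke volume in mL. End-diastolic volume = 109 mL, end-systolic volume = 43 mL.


SV = EDV - ESV
SV = 109 - 43
SV = 66 mL


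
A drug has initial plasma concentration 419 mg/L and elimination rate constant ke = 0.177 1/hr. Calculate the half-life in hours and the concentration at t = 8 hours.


t_half = ln(2) / ke = 0.693147 / 0.177 = 3.916 hr
C(t) = C0 * exp(-ke*t) = 419 * exp(-0.177*8)
C(8) = 101.7 mg/L


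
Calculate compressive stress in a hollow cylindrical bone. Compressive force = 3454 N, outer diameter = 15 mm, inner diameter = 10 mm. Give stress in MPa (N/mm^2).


A = pi*(r_o^2 - r_i^2)
r_o = 7.5 mm, r_i = 5 mm
A = 98.1748 mm^2
sigma = F/A = 3454 / 98.1748
sigma = 35.18 MPa


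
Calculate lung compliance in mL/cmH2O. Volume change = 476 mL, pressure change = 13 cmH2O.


C = dV / dP
C = 476 / 13
C = 36.62 mL/cmH2O


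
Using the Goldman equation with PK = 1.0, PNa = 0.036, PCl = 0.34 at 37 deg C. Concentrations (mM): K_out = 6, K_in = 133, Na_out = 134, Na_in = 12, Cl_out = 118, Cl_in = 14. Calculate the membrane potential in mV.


Vm = (RT/F)*ln((PK*Ko + PNa*Nao + PCl*Cli)/(PK*Ki + PNa*Nai + PCl*Clo))
Numer = 15.584, Denom = 173.552
Vm = -64.41 mV


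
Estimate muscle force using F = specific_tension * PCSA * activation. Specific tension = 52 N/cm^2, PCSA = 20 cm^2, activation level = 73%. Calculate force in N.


F = sigma * PCSA * activation
F = 52 * 20 * 0.73
F = 759.2 N


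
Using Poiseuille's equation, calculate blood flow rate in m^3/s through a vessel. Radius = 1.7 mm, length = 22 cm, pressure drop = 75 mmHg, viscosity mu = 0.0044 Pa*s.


Q = pi*r^4*dP / (8*mu*L)
r = 0.0017 m, L = 0.22 m
dP = 75 mmHg = 9999.15 Pa
Q = 3.3880e-05 m^3/s


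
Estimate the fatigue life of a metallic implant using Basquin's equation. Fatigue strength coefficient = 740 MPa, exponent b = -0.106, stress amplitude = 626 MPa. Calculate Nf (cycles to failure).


sigma_a = sigma_f' * (2Nf)^b
2Nf = (sigma_a/sigma_f')^(1/b)
2Nf = (626/740)^(1/-0.106)
2Nf = 4.8467101
Nf = 2.423


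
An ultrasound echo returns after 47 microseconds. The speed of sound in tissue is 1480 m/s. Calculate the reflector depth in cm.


depth = c * t / 2
t = 47 us = 4.7000e-05 s
depth = 1480 * 4.7000e-05 / 2
depth = 0.03478 m = 3.478 cm


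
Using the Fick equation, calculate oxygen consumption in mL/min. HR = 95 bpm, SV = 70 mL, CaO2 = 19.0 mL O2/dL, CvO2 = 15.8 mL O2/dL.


CO = HR*SV = 95*70/1000 = 6.65 L/min
a-v O2 diff = 19.0 - 15.8 = 3.2 mL/dL
VO2 = CO * (CaO2-CvO2) * 10 dL/L
VO2 = 6.65 * 3.2 * 10
VO2 = 212.8 mL/min


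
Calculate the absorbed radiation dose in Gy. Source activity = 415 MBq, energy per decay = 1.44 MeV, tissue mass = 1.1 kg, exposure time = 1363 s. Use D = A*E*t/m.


A = 415 MBq = 4.1500e+08 Bq
E = 1.44 MeV = 2.30688e-13 J
D = A*E*t/m = 4.1500e+08*2.30688e-13*1363/1.1
D = 0.1186 Gy


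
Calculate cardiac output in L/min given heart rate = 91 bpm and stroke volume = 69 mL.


CO = HR * SV
CO = 91 * 69 / 1000
CO = 6.279 L/min


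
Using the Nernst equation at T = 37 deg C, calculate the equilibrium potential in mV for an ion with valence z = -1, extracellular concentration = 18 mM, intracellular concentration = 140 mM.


E = (RT/(zF)) * ln(C_out/C_in)
T = 37 + 273.15 = 310.15 K
E = (8.314 * 310.15 / (-1 * 96485)) * ln(18/140)
E = 54.82 mV


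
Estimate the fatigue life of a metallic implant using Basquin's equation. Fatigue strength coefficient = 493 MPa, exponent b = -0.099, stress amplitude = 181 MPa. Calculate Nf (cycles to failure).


sigma_a = sigma_f' * (2Nf)^b
2Nf = (sigma_a/sigma_f')^(1/b)
2Nf = (181/493)^(1/-0.099)
2Nf = 24867.942
Nf = 1.243e+04


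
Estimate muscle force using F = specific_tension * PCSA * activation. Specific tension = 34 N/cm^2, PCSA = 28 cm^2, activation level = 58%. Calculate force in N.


F = sigma * PCSA * activation
F = 34 * 28 * 0.58
F = 552.2 N


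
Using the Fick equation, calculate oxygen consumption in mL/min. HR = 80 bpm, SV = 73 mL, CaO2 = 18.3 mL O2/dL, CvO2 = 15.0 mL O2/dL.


CO = HR*SV = 80*73/1000 = 5.84 L/min
a-v O2 diff = 18.3 - 15.0 = 3.3 mL/dL
VO2 = CO * (CaO2-CvO2) * 10 dL/L
VO2 = 5.84 * 3.3 * 10
VO2 = 192.7 mL/min


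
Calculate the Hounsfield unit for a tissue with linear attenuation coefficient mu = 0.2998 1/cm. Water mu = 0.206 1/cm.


HU = ((mu_tissue - mu_water) / mu_water) * 1000
HU = ((0.2998 - 0.206) / 0.206) * 1000
HU = 455.3


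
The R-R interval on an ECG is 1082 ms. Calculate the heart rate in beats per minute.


HR = 60 / RR_interval(s)
RR = 1082 ms = 1.082 s
HR = 60 / 1.082 = 55.45 bpm


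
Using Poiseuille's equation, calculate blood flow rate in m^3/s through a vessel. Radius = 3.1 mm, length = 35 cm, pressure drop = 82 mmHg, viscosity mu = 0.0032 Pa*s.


Q = pi*r^4*dP / (8*mu*L)
r = 0.0031 m, L = 0.35 m
dP = 82 mmHg = 10932.404 Pa
Q = 3.5400e-04 m^3/s


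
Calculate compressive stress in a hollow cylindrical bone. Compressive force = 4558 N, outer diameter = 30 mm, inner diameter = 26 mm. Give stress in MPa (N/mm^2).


A = pi*(r_o^2 - r_i^2)
r_o = 15 mm, r_i = 13 mm
A = 175.929 mm^2
sigma = F/A = 4558 / 175.929
sigma = 25.91 MPa


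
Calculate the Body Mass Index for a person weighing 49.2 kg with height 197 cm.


BMI = weight / height^2
height = 197 cm = 1.97 m
BMI = 49.2 / 1.97^2
BMI = 12.68 kg/m^2


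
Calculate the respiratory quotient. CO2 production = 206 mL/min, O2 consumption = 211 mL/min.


RQ = VCO2 / VO2
RQ = 206 / 211
RQ = 0.9763


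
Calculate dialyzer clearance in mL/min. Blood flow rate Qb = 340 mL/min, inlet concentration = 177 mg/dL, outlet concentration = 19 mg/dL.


K = Qb * (Cb_in - Cb_out) / Cb_in
K = 340 * (177 - 19) / 177
K = 303.5 mL/min


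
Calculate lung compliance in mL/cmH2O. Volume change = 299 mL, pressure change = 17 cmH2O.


C = dV / dP
C = 299 / 17
C = 17.59 mL/cmH2O


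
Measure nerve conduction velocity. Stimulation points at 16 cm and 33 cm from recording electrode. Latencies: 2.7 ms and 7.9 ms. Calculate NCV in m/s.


Distance = (33 - 16) / 100 = 0.17 m
dt = (7.9 - 2.7) / 1000 = 0.0052 s
NCV = dist / dt = 32.69 m/s


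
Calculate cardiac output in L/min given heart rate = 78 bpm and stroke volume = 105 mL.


CO = HR * SV
CO = 78 * 105 / 1000
CO = 8.19 L/min


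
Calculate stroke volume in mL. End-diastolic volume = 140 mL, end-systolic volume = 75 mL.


SV = EDV - ESV
SV = 140 - 75
SV = 65 mL


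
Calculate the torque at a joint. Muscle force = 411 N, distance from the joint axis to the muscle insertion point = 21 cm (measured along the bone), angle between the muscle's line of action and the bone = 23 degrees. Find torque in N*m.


Torque = F * d * sin(theta)   (moment arm = d*sin(theta))
d = 21 cm = 0.21 m
Torque = 411 * 0.21 * sin(23)
Torque = 33.72 N*m


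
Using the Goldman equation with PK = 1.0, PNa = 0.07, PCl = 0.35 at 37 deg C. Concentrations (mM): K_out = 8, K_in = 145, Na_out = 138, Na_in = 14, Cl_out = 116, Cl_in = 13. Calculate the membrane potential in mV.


Vm = (RT/F)*ln((PK*Ko + PNa*Nao + PCl*Cli)/(PK*Ki + PNa*Nai + PCl*Clo))
Numer = 22.21, Denom = 186.58
Vm = -56.88 mV


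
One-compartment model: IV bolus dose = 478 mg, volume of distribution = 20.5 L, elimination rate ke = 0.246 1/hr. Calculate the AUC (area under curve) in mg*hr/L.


C0 = Dose/Vd = 478/20.5 = 23.3171 mg/L
AUC = C0/ke = 23.3171/0.246
AUC = 94.78 mg*hr/L


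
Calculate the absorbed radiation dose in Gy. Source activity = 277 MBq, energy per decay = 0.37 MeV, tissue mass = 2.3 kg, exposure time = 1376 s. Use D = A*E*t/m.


A = 277 MBq = 2.7700e+08 Bq
E = 0.37 MeV = 5.9274e-14 J
D = A*E*t/m = 2.7700e+08*5.9274e-14*1376/2.3
D = 0.009823 Gy


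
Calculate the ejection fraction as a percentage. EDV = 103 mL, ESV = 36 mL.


SV = EDV - ESV = 103 - 36 = 67 mL
EF = SV/EDV * 100 = 67/103 * 100
EF = 65.05%


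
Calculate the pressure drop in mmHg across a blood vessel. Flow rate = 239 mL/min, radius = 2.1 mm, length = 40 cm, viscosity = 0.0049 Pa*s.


dP = 8*mu*L*Q / (pi*r^4)
Q = 239 mL/min = 3.98333e-06 m^3/s
dP = 1022.27 Pa = 1022.27 / 133.322 mmHg = 7.668 mmHg


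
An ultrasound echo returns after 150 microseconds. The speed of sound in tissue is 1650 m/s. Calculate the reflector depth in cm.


depth = c * t / 2
t = 150 us = 1.5000e-04 s
depth = 1650 * 1.5000e-04 / 2
depth = 0.12375 m = 12.375 cm


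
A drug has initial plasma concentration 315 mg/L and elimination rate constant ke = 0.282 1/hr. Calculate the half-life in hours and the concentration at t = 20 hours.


t_half = ln(2) / ke = 0.693147 / 0.282 = 2.458 hr
C(t) = C0 * exp(-ke*t) = 315 * exp(-0.282*20)
C(20) = 1.119 mg/L


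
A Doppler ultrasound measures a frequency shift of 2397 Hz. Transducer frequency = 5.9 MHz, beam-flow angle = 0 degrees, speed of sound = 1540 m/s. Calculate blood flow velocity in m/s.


v = fd * c / (2 * f0 * cos(theta))
v = 2397 * 1540 / (2 * 5.9000e+06 * cos(0))
v = 0.3128 m/s


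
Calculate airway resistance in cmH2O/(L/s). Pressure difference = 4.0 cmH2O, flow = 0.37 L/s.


R = dP / flow
R = 4.0 / 0.37
R = 10.81 cmH2O/(L/s)


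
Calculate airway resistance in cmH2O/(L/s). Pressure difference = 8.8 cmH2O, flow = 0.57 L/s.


R = dP / flow
R = 8.8 / 0.57
R = 15.44 cmH2O/(L/s)


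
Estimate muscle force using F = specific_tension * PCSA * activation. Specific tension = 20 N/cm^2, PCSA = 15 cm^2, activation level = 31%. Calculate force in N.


F = sigma * PCSA * activation
F = 20 * 15 * 0.31
F = 93 N


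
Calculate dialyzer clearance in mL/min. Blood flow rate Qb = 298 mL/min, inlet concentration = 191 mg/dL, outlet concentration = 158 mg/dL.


K = Qb * (Cb_in - Cb_out) / Cb_in
K = 298 * (191 - 158) / 191
K = 51.49 mL/min


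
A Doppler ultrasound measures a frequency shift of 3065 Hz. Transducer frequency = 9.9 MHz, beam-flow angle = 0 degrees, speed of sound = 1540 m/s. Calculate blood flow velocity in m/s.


v = fd * c / (2 * f0 * cos(theta))
v = 3065 * 1540 / (2 * 9.9000e+06 * cos(0))
v = 0.2384 m/s


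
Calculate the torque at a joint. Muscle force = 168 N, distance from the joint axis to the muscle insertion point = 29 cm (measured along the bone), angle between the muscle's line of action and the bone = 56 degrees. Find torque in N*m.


Torque = F * d * sin(theta)   (moment arm = d*sin(theta))
d = 29 cm = 0.29 m
Torque = 168 * 0.29 * sin(56)
Torque = 40.39 N*m


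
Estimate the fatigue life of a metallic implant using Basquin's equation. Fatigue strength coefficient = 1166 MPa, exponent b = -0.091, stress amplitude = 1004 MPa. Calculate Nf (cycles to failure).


sigma_a = sigma_f' * (2Nf)^b
2Nf = (sigma_a/sigma_f')^(1/b)
2Nf = (1004/1166)^(1/-0.091)
2Nf = 5.1748685
Nf = 2.587


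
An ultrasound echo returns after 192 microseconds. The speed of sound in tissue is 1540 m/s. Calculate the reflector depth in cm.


depth = c * t / 2
t = 192 us = 1.9200e-04 s
depth = 1540 * 1.9200e-04 / 2
depth = 0.14784 m = 14.784 cm


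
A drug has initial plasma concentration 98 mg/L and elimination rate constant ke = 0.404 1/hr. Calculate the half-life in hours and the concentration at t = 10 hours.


t_half = ln(2) / ke = 0.693147 / 0.404 = 1.716 hr
C(t) = C0 * exp(-ke*t) = 98 * exp(-0.404*10)
C(10) = 1.725 mg/L


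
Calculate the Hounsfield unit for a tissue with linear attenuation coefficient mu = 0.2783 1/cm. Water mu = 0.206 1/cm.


HU = ((mu_tissue - mu_water) / mu_water) * 1000
HU = ((0.2783 - 0.206) / 0.206) * 1000
HU = 351


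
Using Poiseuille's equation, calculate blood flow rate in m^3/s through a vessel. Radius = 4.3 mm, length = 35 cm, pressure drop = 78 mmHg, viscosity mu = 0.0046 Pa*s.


Q = pi*r^4*dP / (8*mu*L)
r = 0.0043 m, L = 0.35 m
dP = 78 mmHg = 10399.116 Pa
Q = 8.6717e-04 m^3/s


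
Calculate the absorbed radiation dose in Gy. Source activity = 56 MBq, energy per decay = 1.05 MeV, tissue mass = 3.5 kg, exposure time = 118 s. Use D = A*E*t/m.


A = 56 MBq = 5.6000e+07 Bq
E = 1.05 MeV = 1.6821e-13 J
D = A*E*t/m = 5.6000e+07*1.6821e-13*118/3.5
D = 3.1758e-04 Gy


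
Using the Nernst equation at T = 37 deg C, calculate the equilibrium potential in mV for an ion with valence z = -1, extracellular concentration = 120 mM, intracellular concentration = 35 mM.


E = (RT/(zF)) * ln(C_out/C_in)
T = 37 + 273.15 = 310.15 K
E = (8.314 * 310.15 / (-1 * 96485)) * ln(120/35)
E = -32.93 mV


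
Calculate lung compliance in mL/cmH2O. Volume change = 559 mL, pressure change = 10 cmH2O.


C = dV / dP
C = 559 / 10
C = 55.9 mL/cmH2O


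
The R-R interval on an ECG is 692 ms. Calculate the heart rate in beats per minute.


HR = 60 / RR_interval(s)
RR = 692 ms = 0.692 s
HR = 60 / 0.692 = 86.71 bpm


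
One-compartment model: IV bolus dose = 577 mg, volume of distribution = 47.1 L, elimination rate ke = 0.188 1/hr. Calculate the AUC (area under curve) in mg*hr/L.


C0 = Dose/Vd = 577/47.1 = 12.2505 mg/L
AUC = C0/ke = 12.2505/0.188
AUC = 65.16 mg*hr/L


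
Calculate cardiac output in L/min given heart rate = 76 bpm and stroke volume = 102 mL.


CO = HR * SV
CO = 76 * 102 / 1000
CO = 7.752 L/min


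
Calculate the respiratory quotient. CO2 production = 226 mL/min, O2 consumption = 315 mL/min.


RQ = VCO2 / VO2
RQ = 226 / 315
RQ = 0.7175


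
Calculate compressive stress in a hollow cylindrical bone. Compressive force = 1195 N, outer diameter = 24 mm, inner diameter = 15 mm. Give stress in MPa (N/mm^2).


A = pi*(r_o^2 - r_i^2)
r_o = 12 mm, r_i = 7.5 mm
A = 275.675 mm^2
sigma = F/A = 1195 / 275.675
sigma = 4.335 MPa


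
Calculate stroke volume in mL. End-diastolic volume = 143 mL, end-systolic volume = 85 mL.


SV = EDV - ESV
SV = 143 - 85
SV = 58 mL


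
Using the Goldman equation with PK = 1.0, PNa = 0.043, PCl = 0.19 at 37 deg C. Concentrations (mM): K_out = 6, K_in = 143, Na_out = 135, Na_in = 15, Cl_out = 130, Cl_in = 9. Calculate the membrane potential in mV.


Vm = (RT/F)*ln((PK*Ko + PNa*Nao + PCl*Cli)/(PK*Ki + PNa*Nai + PCl*Clo))
Numer = 13.515, Denom = 168.345
Vm = -67.41 mV


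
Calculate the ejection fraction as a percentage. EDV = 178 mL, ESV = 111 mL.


SV = EDV - ESV = 178 - 111 = 67 mL
EF = SV/EDV * 100 = 67/178 * 100
EF = 37.64%


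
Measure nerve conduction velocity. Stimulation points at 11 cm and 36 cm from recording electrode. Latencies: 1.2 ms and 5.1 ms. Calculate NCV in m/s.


Distance = (36 - 11) / 100 = 0.25 m
dt = (5.1 - 1.2) / 1000 = 0.0039 s
NCV = dist / dt = 64.1 m/s


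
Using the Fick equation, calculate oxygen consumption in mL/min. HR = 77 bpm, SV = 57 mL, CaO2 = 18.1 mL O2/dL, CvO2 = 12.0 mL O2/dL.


CO = HR*SV = 77*57/1000 = 4.389 L/min
a-v O2 diff = 18.1 - 12.0 = 6.1 mL/dL
VO2 = CO * (CaO2-CvO2) * 10 dL/L
VO2 = 4.389 * 6.1 * 10
VO2 = 267.7 mL/min


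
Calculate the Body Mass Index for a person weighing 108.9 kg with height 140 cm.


BMI = weight / height^2
height = 140 cm = 1.4 m
BMI = 108.9 / 1.4^2
BMI = 55.56 kg/m^2


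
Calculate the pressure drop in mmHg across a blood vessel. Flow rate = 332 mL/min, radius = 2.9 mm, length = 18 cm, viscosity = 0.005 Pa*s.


dP = 8*mu*L*Q / (pi*r^4)
Q = 332 mL/min = 5.53333e-06 m^3/s
dP = 179.299 Pa = 179.299 / 133.322 mmHg = 1.345 mmHg


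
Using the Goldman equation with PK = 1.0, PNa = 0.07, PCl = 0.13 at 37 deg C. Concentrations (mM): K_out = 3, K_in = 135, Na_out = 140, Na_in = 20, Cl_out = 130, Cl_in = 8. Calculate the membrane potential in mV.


Vm = (RT/F)*ln((PK*Ko + PNa*Nao + PCl*Cli)/(PK*Ki + PNa*Nai + PCl*Clo))
Numer = 13.84, Denom = 153.3
Vm = -64.27 mV


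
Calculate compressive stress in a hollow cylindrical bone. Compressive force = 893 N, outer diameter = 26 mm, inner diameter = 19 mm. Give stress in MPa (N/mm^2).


A = pi*(r_o^2 - r_i^2)
r_o = 13 mm, r_i = 9.5 mm
A = 247.4 mm^2
sigma = F/A = 893 / 247.4
sigma = 3.61 MPa


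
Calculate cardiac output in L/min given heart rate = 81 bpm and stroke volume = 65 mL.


CO = HR * SV
CO = 81 * 65 / 1000
CO = 5.265 L/min


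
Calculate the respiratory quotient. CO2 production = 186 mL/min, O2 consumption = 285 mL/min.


RQ = VCO2 / VO2
RQ = 186 / 285
RQ = 0.6526


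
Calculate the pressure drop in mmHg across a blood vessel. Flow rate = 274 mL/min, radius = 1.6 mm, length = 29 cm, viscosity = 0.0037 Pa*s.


dP = 8*mu*L*Q / (pi*r^4)
Q = 274 mL/min = 4.56667e-06 m^3/s
dP = 1903.97 Pa = 1903.97 / 133.322 mmHg = 14.28 mmHg


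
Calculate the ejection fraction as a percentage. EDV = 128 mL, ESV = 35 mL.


SV = EDV - ESV = 128 - 35 = 93 mL
EF = SV/EDV * 100 = 93/128 * 100
EF = 72.66%


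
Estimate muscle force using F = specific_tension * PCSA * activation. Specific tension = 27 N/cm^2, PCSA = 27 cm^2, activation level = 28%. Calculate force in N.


F = sigma * PCSA * activation
F = 27 * 27 * 0.28
F = 204.1 N


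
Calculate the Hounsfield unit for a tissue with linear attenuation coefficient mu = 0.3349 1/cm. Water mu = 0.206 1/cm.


HU = ((mu_tissue - mu_water) / mu_water) * 1000
HU = ((0.3349 - 0.206) / 0.206) * 1000
HU = 625.7


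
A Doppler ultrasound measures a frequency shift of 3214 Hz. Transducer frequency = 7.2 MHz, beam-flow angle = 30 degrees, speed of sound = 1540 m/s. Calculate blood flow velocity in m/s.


v = fd * c / (2 * f0 * cos(theta))
v = 3214 * 1540 / (2 * 7.2000e+06 * cos(30))
v = 0.3969 m/s


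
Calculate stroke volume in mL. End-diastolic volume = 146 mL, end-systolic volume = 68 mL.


SV = EDV - ESV
SV = 146 - 68
SV = 78 mL


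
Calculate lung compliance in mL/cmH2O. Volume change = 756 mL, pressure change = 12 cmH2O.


C = dV / dP
C = 756 / 12
C = 63 mL/cmH2O


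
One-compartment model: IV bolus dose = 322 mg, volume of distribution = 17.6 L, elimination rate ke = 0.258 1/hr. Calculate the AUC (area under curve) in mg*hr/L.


C0 = Dose/Vd = 322/17.6 = 18.2955 mg/L
AUC = C0/ke = 18.2955/0.258
AUC = 70.91 mg*hr/L


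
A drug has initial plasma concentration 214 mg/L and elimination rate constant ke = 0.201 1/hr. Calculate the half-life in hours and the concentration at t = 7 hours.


t_half = ln(2) / ke = 0.693147 / 0.201 = 3.448 hr
C(t) = C0 * exp(-ke*t) = 214 * exp(-0.201*7)
C(7) = 52.4 mg/L


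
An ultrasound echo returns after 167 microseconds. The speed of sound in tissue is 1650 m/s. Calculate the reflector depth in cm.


depth = c * t / 2
t = 167 us = 1.6700e-04 s
depth = 1650 * 1.6700e-04 / 2
depth = 0.137775 m = 13.7775 cm


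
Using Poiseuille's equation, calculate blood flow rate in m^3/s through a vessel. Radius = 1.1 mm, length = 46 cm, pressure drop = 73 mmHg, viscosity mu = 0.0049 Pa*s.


Q = pi*r^4*dP / (8*mu*L)
r = 0.0011 m, L = 0.46 m
dP = 73 mmHg = 9732.506 Pa
Q = 2.4826e-06 m^3/s


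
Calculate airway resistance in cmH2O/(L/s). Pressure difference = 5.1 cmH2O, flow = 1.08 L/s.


R = dP / flow
R = 5.1 / 1.08
R = 4.722 cmH2O/(L/s)


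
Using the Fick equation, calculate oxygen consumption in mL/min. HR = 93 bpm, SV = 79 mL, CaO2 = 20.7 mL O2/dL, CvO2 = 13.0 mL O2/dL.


CO = HR*SV = 93*79/1000 = 7.347 L/min
a-v O2 diff = 20.7 - 13.0 = 7.7 mL/dL
VO2 = CO * (CaO2-CvO2) * 10 dL/L
VO2 = 7.347 * 7.7 * 10
VO2 = 565.7 mL/min


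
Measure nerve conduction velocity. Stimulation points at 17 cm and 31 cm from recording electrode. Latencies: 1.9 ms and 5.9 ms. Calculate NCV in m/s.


Distance = (31 - 17) / 100 = 0.14 m
dt = (5.9 - 1.9) / 1000 = 0.004 s
NCV = dist / dt = 35 m/s


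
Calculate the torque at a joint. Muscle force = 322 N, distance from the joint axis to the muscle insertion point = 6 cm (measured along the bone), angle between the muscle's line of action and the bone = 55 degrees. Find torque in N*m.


Torque = F * d * sin(theta)   (moment arm = d*sin(theta))
d = 6 cm = 0.06 m
Torque = 322 * 0.06 * sin(55)
Torque = 15.83 N*m


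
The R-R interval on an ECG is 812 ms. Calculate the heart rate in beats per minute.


HR = 60 / RR_interval(s)
RR = 812 ms = 0.812 s
HR = 60 / 0.812 = 73.89 bpm


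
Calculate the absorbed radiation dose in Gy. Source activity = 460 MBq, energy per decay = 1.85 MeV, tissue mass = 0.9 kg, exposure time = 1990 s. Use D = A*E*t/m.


A = 460 MBq = 4.6000e+08 Bq
E = 1.85 MeV = 2.9637e-13 J
D = A*E*t/m = 4.6000e+08*2.9637e-13*1990/0.9
D = 0.3014 Gy


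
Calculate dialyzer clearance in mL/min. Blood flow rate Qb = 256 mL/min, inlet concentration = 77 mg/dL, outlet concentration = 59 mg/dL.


K = Qb * (Cb_in - Cb_out) / Cb_in
K = 256 * (77 - 59) / 77
K = 59.84 mL/min


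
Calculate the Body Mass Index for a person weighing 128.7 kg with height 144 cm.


BMI = weight / height^2
height = 144 cm = 1.44 m
BMI = 128.7 / 1.44^2
BMI = 62.07 kg/m^2


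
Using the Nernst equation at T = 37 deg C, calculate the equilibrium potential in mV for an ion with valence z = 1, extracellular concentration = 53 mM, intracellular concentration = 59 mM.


E = (RT/(zF)) * ln(C_out/C_in)
T = 37 + 273.15 = 310.15 K
E = (8.314 * 310.15 / (1 * 96485)) * ln(53/59)
E = -2.866 mV


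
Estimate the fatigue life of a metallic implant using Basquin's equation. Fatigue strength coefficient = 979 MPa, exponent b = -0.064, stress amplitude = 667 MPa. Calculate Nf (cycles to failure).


sigma_a = sigma_f' * (2Nf)^b
2Nf = (sigma_a/sigma_f')^(1/b)
2Nf = (667/979)^(1/-0.064)
2Nf = 401.80321
Nf = 200.9


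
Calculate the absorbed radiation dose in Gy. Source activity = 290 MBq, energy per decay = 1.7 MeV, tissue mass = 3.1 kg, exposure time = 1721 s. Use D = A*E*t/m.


A = 290 MBq = 2.9000e+08 Bq
E = 1.7 MeV = 2.7234e-13 J
D = A*E*t/m = 2.9000e+08*2.7234e-13*1721/3.1
D = 0.04385 Gy


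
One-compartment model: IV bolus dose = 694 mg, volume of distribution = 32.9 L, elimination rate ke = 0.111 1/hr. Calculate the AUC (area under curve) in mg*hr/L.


C0 = Dose/Vd = 694/32.9 = 21.0942 mg/L
AUC = C0/ke = 21.0942/0.111
AUC = 190 mg*hr/L


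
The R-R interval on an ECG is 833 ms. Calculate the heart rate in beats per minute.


HR = 60 / RR_interval(s)
RR = 833 ms = 0.833 s
HR = 60 / 0.833 = 72.03 bpm


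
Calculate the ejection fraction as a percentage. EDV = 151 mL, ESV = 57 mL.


SV = EDV - ESV = 151 - 57 = 94 mL
EF = SV/EDV * 100 = 94/151 * 100
EF = 62.25%


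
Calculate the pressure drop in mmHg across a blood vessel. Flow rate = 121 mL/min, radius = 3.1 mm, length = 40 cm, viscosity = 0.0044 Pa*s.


dP = 8*mu*L*Q / (pi*r^4)
Q = 121 mL/min = 2.01667e-06 m^3/s
dP = 97.868 Pa = 97.868 / 133.322 mmHg = 0.7341 mmHg


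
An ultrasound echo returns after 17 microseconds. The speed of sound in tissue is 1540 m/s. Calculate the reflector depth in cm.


depth = c * t / 2
t = 17 us = 1.7000e-05 s
depth = 1540 * 1.7000e-05 / 2
depth = 0.01309 m = 1.309 cm


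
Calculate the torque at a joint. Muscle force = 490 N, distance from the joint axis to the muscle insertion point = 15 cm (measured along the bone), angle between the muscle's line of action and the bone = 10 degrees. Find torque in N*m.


Torque = F * d * sin(theta)   (moment arm = d*sin(theta))
d = 15 cm = 0.15 m
Torque = 490 * 0.15 * sin(10)
Torque = 12.76 N*m


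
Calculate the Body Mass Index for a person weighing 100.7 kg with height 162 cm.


BMI = weight / height^2
height = 162 cm = 1.62 m
BMI = 100.7 / 1.62^2
BMI = 38.37 kg/m^2


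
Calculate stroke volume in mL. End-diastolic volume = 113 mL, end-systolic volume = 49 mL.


SV = EDV - ESV
SV = 113 - 49
SV = 64 mL


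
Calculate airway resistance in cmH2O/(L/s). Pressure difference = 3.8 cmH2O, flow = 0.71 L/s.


R = dP / flow
R = 3.8 / 0.71
R = 5.352 cmH2O/(L/s)


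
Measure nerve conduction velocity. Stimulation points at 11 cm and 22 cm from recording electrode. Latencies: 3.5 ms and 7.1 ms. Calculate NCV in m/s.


Distance = (22 - 11) / 100 = 0.11 m
dt = (7.1 - 3.5) / 1000 = 0.0036 s
NCV = dist / dt = 30.56 m/s


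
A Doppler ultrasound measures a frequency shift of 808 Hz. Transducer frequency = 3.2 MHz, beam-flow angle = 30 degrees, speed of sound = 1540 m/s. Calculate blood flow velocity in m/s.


v = fd * c / (2 * f0 * cos(theta))
v = 808 * 1540 / (2 * 3.2000e+06 * cos(30))
v = 0.2245 m/s


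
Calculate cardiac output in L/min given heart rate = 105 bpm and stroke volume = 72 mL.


CO = HR * SV
CO = 105 * 72 / 1000
CO = 7.56 L/min


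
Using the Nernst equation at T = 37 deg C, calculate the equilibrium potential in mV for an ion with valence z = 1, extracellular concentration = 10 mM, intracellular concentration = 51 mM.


E = (RT/(zF)) * ln(C_out/C_in)
T = 37 + 273.15 = 310.15 K
E = (8.314 * 310.15 / (1 * 96485)) * ln(10/51)
E = -43.54 mV


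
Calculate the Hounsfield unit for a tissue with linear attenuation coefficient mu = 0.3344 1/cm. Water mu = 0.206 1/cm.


HU = ((mu_tissue - mu_water) / mu_water) * 1000
HU = ((0.3344 - 0.206) / 0.206) * 1000
HU = 623.3


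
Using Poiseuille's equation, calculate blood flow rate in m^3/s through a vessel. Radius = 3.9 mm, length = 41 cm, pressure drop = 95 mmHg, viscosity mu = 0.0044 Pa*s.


Q = pi*r^4*dP / (8*mu*L)
r = 0.0039 m, L = 0.41 m
dP = 95 mmHg = 12665.59 Pa
Q = 6.3783e-04 m^3/s


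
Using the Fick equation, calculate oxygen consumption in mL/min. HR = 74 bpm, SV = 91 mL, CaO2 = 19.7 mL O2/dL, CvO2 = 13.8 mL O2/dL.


CO = HR*SV = 74*91/1000 = 6.734 L/min
a-v O2 diff = 19.7 - 13.8 = 5.9 mL/dL
VO2 = CO * (CaO2-CvO2) * 10 dL/L
VO2 = 6.734 * 5.9 * 10
VO2 = 397.3 mL/min


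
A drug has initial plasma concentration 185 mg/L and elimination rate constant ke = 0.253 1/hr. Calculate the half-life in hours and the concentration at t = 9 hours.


t_half = ln(2) / ke = 0.693147 / 0.253 = 2.74 hr
C(t) = C0 * exp(-ke*t) = 185 * exp(-0.253*9)
C(9) = 18.98 mg/L


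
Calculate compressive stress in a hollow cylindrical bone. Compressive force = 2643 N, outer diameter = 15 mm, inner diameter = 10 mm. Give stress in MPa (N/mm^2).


A = pi*(r_o^2 - r_i^2)
r_o = 7.5 mm, r_i = 5 mm
A = 98.1748 mm^2
sigma = F/A = 2643 / 98.1748
sigma = 26.92 MPa


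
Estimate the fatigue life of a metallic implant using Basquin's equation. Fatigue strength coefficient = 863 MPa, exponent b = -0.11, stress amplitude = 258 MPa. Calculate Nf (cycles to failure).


sigma_a = sigma_f' * (2Nf)^b
2Nf = (sigma_a/sigma_f')^(1/b)
2Nf = (258/863)^(1/-0.11)
2Nf = 58504.83
Nf = 2.925e+04


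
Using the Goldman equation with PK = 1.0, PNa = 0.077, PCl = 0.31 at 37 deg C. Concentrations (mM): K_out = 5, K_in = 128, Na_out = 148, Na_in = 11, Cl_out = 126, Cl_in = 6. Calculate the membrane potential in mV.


Vm = (RT/F)*ln((PK*Ko + PNa*Nao + PCl*Cli)/(PK*Ki + PNa*Nai + PCl*Clo))
Numer = 18.256, Denom = 167.907
Vm = -59.3 mV


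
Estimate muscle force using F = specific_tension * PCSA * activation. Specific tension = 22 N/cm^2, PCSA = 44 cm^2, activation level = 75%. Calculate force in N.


F = sigma * PCSA * activation
F = 22 * 44 * 0.75
F = 726 N


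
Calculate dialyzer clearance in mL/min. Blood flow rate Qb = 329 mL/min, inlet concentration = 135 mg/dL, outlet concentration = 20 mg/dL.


K = Qb * (Cb_in - Cb_out) / Cb_in
K = 329 * (135 - 20) / 135
K = 280.3 mL/min


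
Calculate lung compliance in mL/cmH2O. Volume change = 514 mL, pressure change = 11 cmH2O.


C = dV / dP
C = 514 / 11
C = 46.73 mL/cmH2O


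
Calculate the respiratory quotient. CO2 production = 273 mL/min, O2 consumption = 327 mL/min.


RQ = VCO2 / VO2
RQ = 273 / 327
RQ = 0.8349


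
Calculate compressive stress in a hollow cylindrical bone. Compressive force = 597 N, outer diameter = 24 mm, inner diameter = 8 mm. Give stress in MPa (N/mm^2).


A = pi*(r_o^2 - r_i^2)
r_o = 12 mm, r_i = 4 mm
A = 402.124 mm^2
sigma = F/A = 597 / 402.124
sigma = 1.485 MPa


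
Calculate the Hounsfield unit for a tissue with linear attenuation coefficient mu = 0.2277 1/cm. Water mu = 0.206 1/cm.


HU = ((mu_tissue - mu_water) / mu_water) * 1000
HU = ((0.2277 - 0.206) / 0.206) * 1000
HU = 105.3


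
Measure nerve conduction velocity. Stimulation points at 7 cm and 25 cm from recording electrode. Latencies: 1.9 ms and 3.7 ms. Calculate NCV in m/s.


Distance = (25 - 7) / 100 = 0.18 m
dt = (3.7 - 1.9) / 1000 = 0.0018 s
NCV = dist / dt = 100 m/s


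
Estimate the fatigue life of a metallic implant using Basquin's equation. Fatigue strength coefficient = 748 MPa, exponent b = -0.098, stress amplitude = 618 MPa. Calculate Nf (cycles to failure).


sigma_a = sigma_f' * (2Nf)^b
2Nf = (sigma_a/sigma_f')^(1/b)
2Nf = (618/748)^(1/-0.098)
2Nf = 7.0153973
Nf = 3.508


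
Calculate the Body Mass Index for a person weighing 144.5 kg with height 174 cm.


BMI = weight / height^2
height = 174 cm = 1.74 m
BMI = 144.5 / 1.74^2
BMI = 47.73 kg/m^2


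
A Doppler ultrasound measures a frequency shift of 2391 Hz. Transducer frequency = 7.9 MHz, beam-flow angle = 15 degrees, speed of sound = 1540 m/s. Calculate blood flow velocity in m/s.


v = fd * c / (2 * f0 * cos(theta))
v = 2391 * 1540 / (2 * 7.9000e+06 * cos(15))
v = 0.2413 m/s


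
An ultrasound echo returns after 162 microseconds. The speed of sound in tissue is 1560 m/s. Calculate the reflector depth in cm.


depth = c * t / 2
t = 162 us = 1.6200e-04 s
depth = 1560 * 1.6200e-04 / 2
depth = 0.12636 m = 12.636 cm


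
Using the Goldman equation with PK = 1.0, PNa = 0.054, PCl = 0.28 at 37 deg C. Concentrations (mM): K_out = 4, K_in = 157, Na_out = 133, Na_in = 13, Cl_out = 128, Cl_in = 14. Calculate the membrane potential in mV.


Vm = (RT/F)*ln((PK*Ko + PNa*Nao + PCl*Cli)/(PK*Ki + PNa*Nai + PCl*Clo))
Numer = 15.102, Denom = 193.542
Vm = -68.17 mV


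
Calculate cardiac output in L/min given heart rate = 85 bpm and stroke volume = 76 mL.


CO = HR * SV
CO = 85 * 76 / 1000
CO = 6.46 L/min


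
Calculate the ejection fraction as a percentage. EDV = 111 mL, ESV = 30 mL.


SV = EDV - ESV = 111 - 30 = 81 mL
EF = SV/EDV * 100 = 81/111 * 100
EF = 72.97%


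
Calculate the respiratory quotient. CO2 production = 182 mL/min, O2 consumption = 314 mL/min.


RQ = VCO2 / VO2
RQ = 182 / 314
RQ = 0.5796


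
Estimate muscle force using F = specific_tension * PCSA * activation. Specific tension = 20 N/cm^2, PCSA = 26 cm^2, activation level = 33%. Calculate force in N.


F = sigma * PCSA * activation
F = 20 * 26 * 0.33
F = 171.6 N


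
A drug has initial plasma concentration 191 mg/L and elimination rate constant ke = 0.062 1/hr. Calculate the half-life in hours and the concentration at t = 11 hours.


t_half = ln(2) / ke = 0.693147 / 0.062 = 11.18 hr
C(t) = C0 * exp(-ke*t) = 191 * exp(-0.062*11)
C(11) = 96.57 mg/L


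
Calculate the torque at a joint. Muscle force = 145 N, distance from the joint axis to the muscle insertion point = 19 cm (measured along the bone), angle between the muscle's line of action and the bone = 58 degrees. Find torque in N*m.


Torque = F * d * sin(theta)   (moment arm = d*sin(theta))
d = 19 cm = 0.19 m
Torque = 145 * 0.19 * sin(58)
Torque = 23.36 N*m


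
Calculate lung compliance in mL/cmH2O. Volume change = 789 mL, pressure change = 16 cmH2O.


C = dV / dP
C = 789 / 16
C = 49.31 mL/cmH2O


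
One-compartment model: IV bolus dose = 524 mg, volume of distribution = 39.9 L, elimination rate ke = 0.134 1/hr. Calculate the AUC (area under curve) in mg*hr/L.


C0 = Dose/Vd = 524/39.9 = 13.1328 mg/L
AUC = C0/ke = 13.1328/0.134
AUC = 98.01 mg*hr/L


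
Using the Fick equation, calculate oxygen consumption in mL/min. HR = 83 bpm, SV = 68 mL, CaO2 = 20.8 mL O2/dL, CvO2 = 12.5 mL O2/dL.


CO = HR*SV = 83*68/1000 = 5.644 L/min
a-v O2 diff = 20.8 - 12.5 = 8.3 mL/dL
VO2 = CO * (CaO2-CvO2) * 10 dL/L
VO2 = 5.644 * 8.3 * 10
VO2 = 468.5 mL/min


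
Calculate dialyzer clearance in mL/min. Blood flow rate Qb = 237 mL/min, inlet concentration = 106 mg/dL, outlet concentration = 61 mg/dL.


K = Qb * (Cb_in - Cb_out) / Cb_in
K = 237 * (106 - 61) / 106
K = 100.6 mL/min


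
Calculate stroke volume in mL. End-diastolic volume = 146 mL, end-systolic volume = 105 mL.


SV = EDV - ESV
SV = 146 - 105
SV = 41 mL


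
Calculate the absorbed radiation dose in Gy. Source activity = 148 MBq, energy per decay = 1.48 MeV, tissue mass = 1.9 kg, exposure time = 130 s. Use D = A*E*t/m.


A = 148 MBq = 1.4800e+08 Bq
E = 1.48 MeV = 2.37096e-13 J
D = A*E*t/m = 1.4800e+08*2.37096e-13*130/1.9
D = 0.002401 Gy


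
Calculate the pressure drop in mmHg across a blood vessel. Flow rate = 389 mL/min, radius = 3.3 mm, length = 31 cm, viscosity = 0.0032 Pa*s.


dP = 8*mu*L*Q / (pi*r^4)
Q = 389 mL/min = 6.48333e-06 m^3/s
dP = 138.1 Pa = 138.1 / 133.322 mmHg = 1.036 mmHg


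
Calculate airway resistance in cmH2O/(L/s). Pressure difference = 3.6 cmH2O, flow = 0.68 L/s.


R = dP / flow
R = 3.6 / 0.68
R = 5.294 cmH2O/(L/s)


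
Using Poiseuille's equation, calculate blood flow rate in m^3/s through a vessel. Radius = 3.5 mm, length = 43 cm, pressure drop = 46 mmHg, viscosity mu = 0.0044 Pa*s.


Q = pi*r^4*dP / (8*mu*L)
r = 0.0035 m, L = 0.43 m
dP = 46 mmHg = 6132.812 Pa
Q = 1.9102e-04 m^3/s


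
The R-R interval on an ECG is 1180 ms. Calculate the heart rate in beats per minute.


HR = 60 / RR_interval(s)
RR = 1180 ms = 1.18 s
HR = 60 / 1.18 = 50.85 bpm


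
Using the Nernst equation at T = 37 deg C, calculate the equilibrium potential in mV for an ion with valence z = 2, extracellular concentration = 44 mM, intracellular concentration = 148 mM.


E = (RT/(zF)) * ln(C_out/C_in)
T = 37 + 273.15 = 310.15 K
E = (8.314 * 310.15 / (2 * 96485)) * ln(44/148)
E = -16.21 mV


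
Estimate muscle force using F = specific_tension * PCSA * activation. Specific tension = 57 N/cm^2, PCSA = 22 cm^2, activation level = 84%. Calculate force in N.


F = sigma * PCSA * activation
F = 57 * 22 * 0.84
F = 1053 N


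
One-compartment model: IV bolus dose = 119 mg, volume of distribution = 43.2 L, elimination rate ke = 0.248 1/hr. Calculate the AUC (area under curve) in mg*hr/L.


C0 = Dose/Vd = 119/43.2 = 2.75463 mg/L
AUC = C0/ke = 2.75463/0.248
AUC = 11.11 mg*hr/L


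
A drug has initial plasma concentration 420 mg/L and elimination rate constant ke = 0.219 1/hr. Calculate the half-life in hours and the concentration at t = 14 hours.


t_half = ln(2) / ke = 0.693147 / 0.219 = 3.165 hr
C(t) = C0 * exp(-ke*t) = 420 * exp(-0.219*14)
C(14) = 19.58 mg/L


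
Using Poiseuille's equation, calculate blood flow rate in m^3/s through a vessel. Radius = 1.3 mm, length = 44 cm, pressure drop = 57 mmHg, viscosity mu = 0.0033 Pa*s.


Q = pi*r^4*dP / (8*mu*L)
r = 0.0013 m, L = 0.44 m
dP = 57 mmHg = 7599.354 Pa
Q = 5.8701e-06 m^3/s


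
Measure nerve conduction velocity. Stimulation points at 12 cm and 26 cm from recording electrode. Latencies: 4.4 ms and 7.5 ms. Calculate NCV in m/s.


Distance = (26 - 12) / 100 = 0.14 m
dt = (7.5 - 4.4) / 1000 = 0.0031 s
NCV = dist / dt = 45.16 m/s


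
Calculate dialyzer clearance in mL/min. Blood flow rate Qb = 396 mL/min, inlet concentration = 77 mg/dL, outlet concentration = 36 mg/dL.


K = Qb * (Cb_in - Cb_out) / Cb_in
K = 396 * (77 - 36) / 77
K = 210.9 mL/min


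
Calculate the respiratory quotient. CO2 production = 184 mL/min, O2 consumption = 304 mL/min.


RQ = VCO2 / VO2
RQ = 184 / 304
RQ = 0.6053


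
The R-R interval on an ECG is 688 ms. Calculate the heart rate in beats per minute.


HR = 60 / RR_interval(s)
RR = 688 ms = 0.688 s
HR = 60 / 0.688 = 87.21 bpm


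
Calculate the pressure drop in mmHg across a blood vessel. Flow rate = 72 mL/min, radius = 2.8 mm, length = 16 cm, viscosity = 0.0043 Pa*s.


dP = 8*mu*L*Q / (pi*r^4)
Q = 72 mL/min = 1.2e-06 m^3/s
dP = 34.2041 Pa = 34.2041 / 133.322 mmHg = 0.2566 mmHg


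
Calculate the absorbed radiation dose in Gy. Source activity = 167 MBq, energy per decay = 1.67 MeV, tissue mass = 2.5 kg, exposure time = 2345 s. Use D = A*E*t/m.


A = 167 MBq = 1.6700e+08 Bq
E = 1.67 MeV = 2.67534e-13 J
D = A*E*t/m = 1.6700e+08*2.67534e-13*2345/2.5
D = 0.04191 Gy


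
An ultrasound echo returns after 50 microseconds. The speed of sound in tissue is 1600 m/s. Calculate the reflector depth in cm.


depth = c * t / 2
t = 50 us = 5.0000e-05 s
depth = 1600 * 5.0000e-05 / 2
depth = 0.04 m = 4 cm


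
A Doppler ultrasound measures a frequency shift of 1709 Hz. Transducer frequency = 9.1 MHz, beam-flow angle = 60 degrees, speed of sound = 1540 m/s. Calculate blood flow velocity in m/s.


v = fd * c / (2 * f0 * cos(theta))
v = 1709 * 1540 / (2 * 9.1000e+06 * cos(60))
v = 0.2892 m/s


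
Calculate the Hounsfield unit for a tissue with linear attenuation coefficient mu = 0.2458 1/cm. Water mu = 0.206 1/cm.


HU = ((mu_tissue - mu_water) / mu_water) * 1000
HU = ((0.2458 - 0.206) / 0.206) * 1000
HU = 193.2


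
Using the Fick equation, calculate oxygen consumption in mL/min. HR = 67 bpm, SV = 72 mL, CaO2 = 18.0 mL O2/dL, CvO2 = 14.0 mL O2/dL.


CO = HR*SV = 67*72/1000 = 4.824 L/min
a-v O2 diff = 18.0 - 14.0 = 4 mL/dL
VO2 = CO * (CaO2-CvO2) * 10 dL/L
VO2 = 4.824 * 4 * 10
VO2 = 193 mL/min


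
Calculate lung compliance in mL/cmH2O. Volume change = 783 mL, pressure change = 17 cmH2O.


C = dV / dP
C = 783 / 17
C = 46.06 mL/cmH2O


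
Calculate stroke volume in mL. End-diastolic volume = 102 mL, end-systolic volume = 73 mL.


SV = EDV - ESV
SV = 102 - 73
SV = 29 mL


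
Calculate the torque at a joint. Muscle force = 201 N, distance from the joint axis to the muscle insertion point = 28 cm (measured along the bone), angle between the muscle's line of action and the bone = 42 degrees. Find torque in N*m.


Torque = F * d * sin(theta)   (moment arm = d*sin(theta))
d = 28 cm = 0.28 m
Torque = 201 * 0.28 * sin(42)
Torque = 37.66 N*m


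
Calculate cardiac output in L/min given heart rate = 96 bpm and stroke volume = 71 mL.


CO = HR * SV
CO = 96 * 71 / 1000
CO = 6.816 L/min
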